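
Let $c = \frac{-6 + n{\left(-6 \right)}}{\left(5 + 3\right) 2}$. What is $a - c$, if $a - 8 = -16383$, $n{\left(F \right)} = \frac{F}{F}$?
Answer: $- \frac{261995}{16} \approx -16375.0$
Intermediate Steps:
$n{\left(F \right)} = 1$
$a = -16375$ ($a = 8 - 16383 = -16375$)
$c = - \frac{5}{16}$ ($c = \frac{-6 + 1}{\left(5 + 3\right) 2} = - \frac{5}{8 \cdot 2} = - \frac{5}{16} \approx -0.3125$)
$a - c = -16375 - - \frac{5}{16} = -16375 + \frac{5}{16} = - \frac{261995}{16}$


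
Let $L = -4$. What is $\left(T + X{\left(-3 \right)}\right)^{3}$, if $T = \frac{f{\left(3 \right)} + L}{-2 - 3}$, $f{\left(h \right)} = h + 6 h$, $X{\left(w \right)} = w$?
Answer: $- \frac{32768}{125} \approx -262.14$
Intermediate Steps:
$f{\left(h \right)} = 7 h$
$T = - \frac{17}{5}$ ($T = \frac{7 \cdot 3 - 4}{-2 - 3} = \frac{21 - 4}{-5} = 17 \left(- \frac{1}{5}\right) = - \frac{17}{5} \approx -3.4$)
$\left(T + X{\left(-3 \right)}\right)^{3} = \left(- \frac{17}{5} - 3\right)^{3} = \left(- \frac{32}{5}\right)^{3} = - \frac{32768}{125}$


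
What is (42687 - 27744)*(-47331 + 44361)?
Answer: -44380710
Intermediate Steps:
(42687 - 27744)*(-47331 + 44361) = 14943*(-2970) = -44380710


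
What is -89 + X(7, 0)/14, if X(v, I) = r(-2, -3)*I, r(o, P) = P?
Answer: -89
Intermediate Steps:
X(v, I) = -3*I
-89 + X(7, 0)/14 = -89 - 3*0/14 = -89 + 0*(1/14) = -89 + 0 = -89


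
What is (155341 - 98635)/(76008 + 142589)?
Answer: 56706/218597 ≈ 0.25941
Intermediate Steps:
(155341 - 98635)/(76008 + 142589) = 56706/218597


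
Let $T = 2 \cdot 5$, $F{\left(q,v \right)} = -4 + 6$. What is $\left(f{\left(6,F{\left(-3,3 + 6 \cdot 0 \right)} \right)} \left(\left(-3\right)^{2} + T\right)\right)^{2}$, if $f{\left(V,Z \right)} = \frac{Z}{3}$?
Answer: $\frac{1444}{9} \approx 160.44$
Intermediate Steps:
$F{\left(q,v \right)} = 2$
$T = 10$
$f{\left(V,Z \right)} = \frac{Z}{3}$ ($f{\left(V,Z \right)} = Z \frac{1}{3} = \frac{Z}{3}$)
$\left(f{\left(6,F{\left(-3,3 + 6 \cdot 0 \right)} \right)} \left(\left(-3\right)^{2} + T\right)\right)^{2} = \left(\frac{1}{3} \cdot 2 \left(\left(-3\right)^{2} + 10\right)\right)^{2} = \left(\frac{2 \left(9 + 10\right)}{3}\right)^{2} = \left(\frac{2}{3} \cdot 19\right)^{2} = \left(\frac{38}{3}\right)^{2} = \frac{1444}{9}$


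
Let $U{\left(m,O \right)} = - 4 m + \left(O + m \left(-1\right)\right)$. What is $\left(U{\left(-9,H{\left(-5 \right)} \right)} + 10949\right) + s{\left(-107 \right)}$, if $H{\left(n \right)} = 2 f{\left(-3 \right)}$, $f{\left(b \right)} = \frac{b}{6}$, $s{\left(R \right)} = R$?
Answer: $10886$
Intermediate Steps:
$f{\left(b \right)} = \frac{b}{6}$ ($f{\left(b \right)} = b \frac{1}{6} = \frac{b}{6}$)
$H{\left(n \right)} = -1$ ($H{\left(n \right)} = 2 \cdot \frac{1}{6} \left(-3\right) = 2 \left(- \frac{1}{2}\right) = -1$)
$U{\left(m,O \right)} = O - 5 m$ ($U{\left(m,O \right)} = - 4 m + \left(O - m\right) = O - 5 m$)
$\left(U{\left(-9,H{\left(-5 \right)} \right)} + 10949\right) + s{\left(-107 \right)} = \left(\left(-1 - -45\right) + 10949\right) - 107 = \left(\left(-1 + 45\right) + 10949\right) - 107 = \left(44 + 10949\right) - 107 = 10993 - 107 = 10886$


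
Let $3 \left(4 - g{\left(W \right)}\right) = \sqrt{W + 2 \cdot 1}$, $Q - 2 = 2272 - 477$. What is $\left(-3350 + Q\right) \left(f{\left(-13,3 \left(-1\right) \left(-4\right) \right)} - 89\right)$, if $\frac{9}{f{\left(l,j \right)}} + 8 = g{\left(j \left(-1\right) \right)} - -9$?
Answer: $\frac{6370406}{47} - \frac{41931 i \sqrt{10}}{235} \approx 1.3554 \cdot 10^{5} - 564.24 i$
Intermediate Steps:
$Q = 1797$ ($Q = 2 + \left(2272 - 477\right) = 2 + 1795 = 1797$)
$g{\left(W \right)} = 4 - \frac{\sqrt{2 + W}}{3}$ ($g{\left(W \right)} = 4 - \frac{\sqrt{W + 2 \cdot 1}}{3} = 4 - \frac{\sqrt{W + 2}}{3} = 4 - \frac{\sqrt{2 + W}}{3}$)
$f{\left(l,j \right)} = \frac{9}{5 - \frac{\sqrt{2 - j}}{3}}$ ($f{\left(l,j \right)} = \frac{9}{-8 - \left(-13 + \frac{\sqrt{2 + j \left(-1\right)}}{3}\right)} = \frac{9}{-8 + \left(\left(4 - \frac{\sqrt{2 - j}}{3}\right) + 9\right)} = \frac{9}{-8 - \left(-13 + \frac{\sqrt{2 - j}}{3}\right)} = \frac{9}{5 - \frac{\sqrt{2 - j}}{3}}$)
$\left(-3350 + Q\right) \left(f{\left(-13,3 \left(-1\right) \left(-4\right) \right)} - 89\right) = \left(-3350 + 1797\right) \left(- \frac{27}{-15 + \sqrt{2 - 3 \left(-1\right) \left(-4\right)}} - 89\right) = - 1553 \left(- \frac{27}{-15 + \sqrt{2 - \left(-3\right) \left(-4\right)}} - 89\right) = - 1553 \left(- \frac{27}{-15 + \sqrt{2 - 12}} - 89\right) = - 1553 \left(- \frac{27}{-15 + \sqrt{-10}} - 89\right) = - 1553 \left(- \frac{27}{-15 + i \sqrt{10}} - 89\right) = - 1553 \left(-89 - \frac{27}{-15 + i \sqrt{10}}\right) = 138217 + \frac{41931}{-15 + i \sqrt{10}}$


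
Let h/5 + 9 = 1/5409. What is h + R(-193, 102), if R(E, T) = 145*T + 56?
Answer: 80058614/5409 ≈ 14801.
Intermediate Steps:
h = -243400/5409 (h = -45 + 5/5409 = -243400/5409 ≈ -44.999)
R(E, T) = 56 + 145*T
h + R(-193, 102) = -243400/5409 + (56 + 145*102) = -243400/5409 + (56 + 14790) = -243400/5409 + 14846 = 80058614/5409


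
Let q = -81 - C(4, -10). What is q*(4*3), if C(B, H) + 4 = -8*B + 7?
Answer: -624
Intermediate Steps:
C(B, H) = 3 - 8*B (C(B, H) = -4 + (-8*B + 7) = -4 + (7 - 8*B) = 3 - 8*B)
q = -52 (q = -81 - (3 - 8*4) = -81 - (3 - 32) = -81 - 1*(-29) = -81 + 29 = -52)
q*(4*3) = -208*3 = -52*12 = -624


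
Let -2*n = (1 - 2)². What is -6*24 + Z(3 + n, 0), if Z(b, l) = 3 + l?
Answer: -141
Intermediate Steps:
n = -½ (n = -(1 - 2)²/2 = -½*(-1)² = -½*1 = -½ ≈ -0.50000)
-6*24 + Z(3 + n, 0) = -6*24 + (3 + 0) = -144 + 3 = -141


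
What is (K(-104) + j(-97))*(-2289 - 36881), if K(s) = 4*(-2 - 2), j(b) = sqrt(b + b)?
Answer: 626720 - 39170*I*sqrt(194) ≈ 6.2672e+5 - 5.4558e+5*I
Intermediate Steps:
j(b) = sqrt(2)*sqrt(b) (j(b) = sqrt(2*b) = sqrt(2)*sqrt(b))
K(s) = -16 (K(s) = 4*(-4) = -16)
(K(-104) + j(-97))*(-2289 - 36881) = (-16 + sqrt(2)*sqrt(-97))*(-2289 - 36881) = (-16 + sqrt(2)*(I*sqrt(97)))*(-39170) = (-16 + I*sqrt(194))*(-39170) = 626720 - 39170*I*sqrt(194)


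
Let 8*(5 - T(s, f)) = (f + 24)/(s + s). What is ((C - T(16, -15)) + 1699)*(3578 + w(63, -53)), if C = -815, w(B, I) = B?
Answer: 819345153/256 ≈ 3.2006e+6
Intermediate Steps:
T(s, f) = 5 - (24 + f)/(16*s) (T(s, f) = 5 - (f + 24)/(8*(s + s)) = 5 - (24 + f)/(8*(2*s)) = 5 - (24 + f)*1/(2*s)/8 = 5 - (24 + f)/(16*s))
((C - T(16, -15)) + 1699)*(3578 + w(63, -53)) = ((-815 - (-24 - 1*(-15) + 80*16)/(16*16)) + 1699)*(3578 + 63) = ((-815 - (-24 + 15 + 1280)/(16*16)) + 1699)*3641 = ((-815 - 1271/(16*16)) + 1699)*3641 = ((-815 - 1*1271/256) + 1699)*3641 = ((-815 - 1271/256) + 1699)*3641 = (-209911/256 + 1699)*3641 = (225033/256)*3641 = 819345153/256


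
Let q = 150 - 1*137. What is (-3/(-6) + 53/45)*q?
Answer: 1963/90 ≈ 21.811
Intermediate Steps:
q = 13 (q = 150 - 137 = 13)
(-3/(-6) + 53/45)*q = (-3/(-6) + 53/45)*13 = (-3*(-⅙) + 53*(1/45))*13 = (½ + 53/45)*13 = (151/90)*13 = 1963/90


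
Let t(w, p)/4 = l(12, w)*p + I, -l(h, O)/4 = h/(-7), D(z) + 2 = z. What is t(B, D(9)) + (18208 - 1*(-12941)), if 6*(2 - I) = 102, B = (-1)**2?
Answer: 31281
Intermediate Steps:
D(z) = -2 + z
l(h, O) = 4*h/7 (l(h, O) = -4*h/(-7) = -4*h*(-1)/7 = -(-4)*h/7 = 4*h/7)
B = 1
I = -15 (I = 2 - 1/6*102 = 2 - 17 = -15)
t(w, p) = -60 + 192*p/7 (t(w, p) = 4*(((4/7)*12)*p - 15) = 4*(48*p/7 - 15) = 4*(-15 + 48*p/7) = -60 + 192*p/7)
t(B, D(9)) + (18208 - 1*(-12941)) = (-60 + 192*(-2 + 9)/7) + (18208 - 1*(-12941)) = (-60 + (192/7)*7) + (18208 + 12941) = (-60 + 192) + 31149 = 132 + 31149 = 31281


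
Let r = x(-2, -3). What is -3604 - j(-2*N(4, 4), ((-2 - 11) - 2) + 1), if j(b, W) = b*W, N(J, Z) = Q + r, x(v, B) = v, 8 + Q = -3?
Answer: -3240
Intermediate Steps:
Q = -11 (Q = -8 - 3 = -11)
r = -2
N(J, Z) = -13 (N(J, Z) = -11 - 2 = -13)
j(b, W) = W*b
-3604 - j(-2*N(4, 4), ((-2 - 11) - 2) + 1) = -3604 - (((-2 - 11) - 2) + 1)*(-2*(-13)) = -3604 - ((-13 - 2) + 1)*26 = -3604 - (-15 + 1)*26 = -3604 - (-14)*26 = -3604 - 1*(-364) = -3604 + 364 = -3240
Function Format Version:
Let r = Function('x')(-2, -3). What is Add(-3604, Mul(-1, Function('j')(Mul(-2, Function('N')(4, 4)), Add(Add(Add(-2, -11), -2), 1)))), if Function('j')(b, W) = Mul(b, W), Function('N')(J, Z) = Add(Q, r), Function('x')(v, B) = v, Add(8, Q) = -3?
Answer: -3240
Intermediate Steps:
Q = -11 (Q = Add(-8, -3) = -11)
r = -2
Function('N')(J, Z) = -13 (Function('N')(J, Z) = Add(-11, -2) = -13)
Function('j')(b, W) = Mul(W, b)
Add(-3604, Mul(-1, Function('j')(Mul(-2, Function('N')(4, 4)), Add(Add(Add(-2, -11), -2), 1)))) = Add(-3604, Mul(-1, Mul(Add(Add(Add(-2, -11), -2), 1), Mul(-2, -13)))) = Add(-3604, Mul(-1, Mul(Add(Add(-13, -2), 1), 26))) = Add(-3604, Mul(-1, Mul(Add(-15, 1), 26))) = Add(-3604, Mul(-1, Mul(-14, 26))) = Add(-3604, Mul(-1, -364)) = Add(-3604, 364) = -3240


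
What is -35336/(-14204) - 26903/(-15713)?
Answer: 234341195/55796863 ≈ 4.1999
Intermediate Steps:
-35336/(-14204) - 26903/(-15713) = -35336*(-1/14204) - 26903*(-1/15713) = 8834/3551 + 26903/15713 = 234341195/55796863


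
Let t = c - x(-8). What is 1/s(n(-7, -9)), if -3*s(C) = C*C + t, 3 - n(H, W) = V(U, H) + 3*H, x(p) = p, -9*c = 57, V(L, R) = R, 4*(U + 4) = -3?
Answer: -9/2888 ≈ -0.0031163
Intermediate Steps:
U = -19/4 (U = -4 + (¼)*(-3) = -4 - ¾ = -19/4 ≈ -4.7500)
c = -19/3 (c = -⅑*57 = -19/3 ≈ -6.3333)
t = 5/3 (t = -19/3 - 1*(-8) = -19/3 + 8 = 5/3 ≈ 1.6667)
n(H, W) = 3 - 4*H (n(H, W) = 3 - (H + 3*H) = 3 - 4*H)
s(C) = -5/9 - C²/3 (s(C) = -(C*C + 5/3)/3 = -(C² + 5/3)/3 = -(5/3 + C²)/3 = -5/9 - C²/3)
1/s(n(-7, -9)) = 1/(-5/9 - (3 - 4*(-7))²/3) = 1/(-5/9 - (3 + 28)²/3) = 1/(-5/9 - ⅓*31²) = 1/(-5/9 - ⅓*961) = 1/(-5/9 - 961/3) = 1/(-2888/9) = -9/2888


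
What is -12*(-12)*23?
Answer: 3312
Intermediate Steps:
-12*(-12)*23 = 144*23 = 3312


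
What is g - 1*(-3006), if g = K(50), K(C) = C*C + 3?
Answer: 5509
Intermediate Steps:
K(C) = 3 + C**2 (K(C) = C**2 + 3 = 3 + C**2)
g = 2503 (g = 3 + 50**2 = 3 + 2500 = 2503)
g - 1*(-3006) = 2503 - 1*(-3006) = 2503 + 3006 = 5509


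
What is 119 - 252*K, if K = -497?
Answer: 125363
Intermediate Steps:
119 - 252*K = 119 - 252*(-497) = 119 + 125244 = 125363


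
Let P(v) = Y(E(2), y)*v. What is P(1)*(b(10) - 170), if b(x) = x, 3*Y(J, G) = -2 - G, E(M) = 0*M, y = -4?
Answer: -320/3 ≈ -106.67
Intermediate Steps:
E(M) = 0
Y(J, G) = -⅔ - G/3 (Y(J, G) = (-2 - G)/3 = -⅔ - G/3)
P(v) = 2*v/3 (P(v) = (-⅔ - ⅓*(-4))*v = (-⅔ + 4/3)*v = 2*v/3)
P(1)*(b(10) - 170) = ((⅔)*1)*(10 - 170) = (⅔)*(-160) = -320/3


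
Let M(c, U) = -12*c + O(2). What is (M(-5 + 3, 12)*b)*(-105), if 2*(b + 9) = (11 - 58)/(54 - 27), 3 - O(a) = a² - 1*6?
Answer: 540995/18 ≈ 30055.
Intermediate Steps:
O(a) = 9 - a² (O(a) = 3 - (a² - 1*6) = 3 - (a² - 6) = 3 - (-6 + a²) = 3 + (6 - a²) = 9 - a²)
b = -533/54 (b = -9 + ((11 - 58)/(54 - 27))/2 = -9 + (-47/27)/2 = -9 + (-47*1/27)/2 = -9 + (½)*(-47/27) = -9 - 47/54 = -533/54 ≈ -9.8704)
M(c, U) = 5 - 12*c (M(c, U) = -12*c + (9 - 1*2²) = -12*c + (9 - 1*4) = -12*c + (9 - 4) = -12*c + 5 = 5 - 12*c)
(M(-5 + 3, 12)*b)*(-105) = ((5 - 12*(-5 + 3))*(-533/54))*(-105) = ((5 - 12*(-2))*(-533/54))*(-105) = ((5 + 24)*(-533/54))*(-105) = (29*(-533/54))*(-105) = -15457/54*(-105) = 540995/18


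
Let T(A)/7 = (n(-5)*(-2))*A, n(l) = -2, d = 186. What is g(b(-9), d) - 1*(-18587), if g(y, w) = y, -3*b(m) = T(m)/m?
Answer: 55733/3 ≈ 18578.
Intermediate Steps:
T(A) = 28*A (T(A) = 7*((-2*(-2))*A) = 7*(4*A) = 28*A)
b(m) = -28/3 (b(m) = -28*m/(3*m) = -⅓*28 = -28/3)
g(b(-9), d) - 1*(-18587) = -28/3 - 1*(-18587) = -28/3 + 18587 = 55733/3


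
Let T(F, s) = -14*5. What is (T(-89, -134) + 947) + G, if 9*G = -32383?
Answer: -24490/9 ≈ -2721.1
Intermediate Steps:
G = -32383/9 (G = (1/9)*(-32383) = -32383/9 ≈ -3598.1)
T(F, s) = -70
(T(-89, -134) + 947) + G = (-70 + 947) - 32383/9 = 877 - 32383/9 = -24490/9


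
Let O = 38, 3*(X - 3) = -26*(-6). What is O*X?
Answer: 2090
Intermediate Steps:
X = 55 (X = 3 + (-26*(-6))/3 = 3 + (1/3)*156 = 3 + 52 = 55)
O*X = 38*55 = 2090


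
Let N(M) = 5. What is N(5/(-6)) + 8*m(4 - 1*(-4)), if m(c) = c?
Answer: 69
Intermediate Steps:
N(5/(-6)) + 8*m(4 - 1*(-4)) = 5 + 8*(4 - 1*(-4)) = 5 + 8*(4 + 4) = 5 + 8*8 = 5 + 64 = 69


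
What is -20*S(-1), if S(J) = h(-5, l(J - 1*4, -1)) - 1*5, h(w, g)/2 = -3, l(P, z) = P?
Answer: 220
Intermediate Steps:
h(w, g) = -6 (h(w, g) = 2*(-3) = -6)
S(J) = -11 (S(J) = -6 - 1*5 = -6 - 5 = -11)
-20*S(-1) = -20*(-11) = 220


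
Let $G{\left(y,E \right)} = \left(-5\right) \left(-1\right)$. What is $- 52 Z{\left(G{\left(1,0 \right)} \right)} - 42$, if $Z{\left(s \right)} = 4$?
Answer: $-250$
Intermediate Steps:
$G{\left(y,E \right)} = 5$
$- 52 Z{\left(G{\left(1,0 \right)} \right)} - 42 = \left(-52\right) 4 - 42 = -208 - 42 = -250$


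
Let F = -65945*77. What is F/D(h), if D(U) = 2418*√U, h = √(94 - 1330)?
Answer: 5077765*√2*309^(¾)*I^(3/2)/1494324 ≈ -250.44 + 250.44*I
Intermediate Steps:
F = -5077765
h = 2*I*√309 (h = √(-1236) = 2*I*√309 ≈ 35.157*I)
F/D(h) = -5077765*(-√2*309^(¾)*I^(3/2)/1494324) = -(-5077765)*√2*309^(¾)*I^(3/2)/1494324 = 5077765*√2*309^(¾)*I^(3/2)/1494324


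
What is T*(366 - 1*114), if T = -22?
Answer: -5544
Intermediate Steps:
T*(366 - 1*114) = -22*(366 - 1*114) = -22*(366 - 114) = -22*252 = -5544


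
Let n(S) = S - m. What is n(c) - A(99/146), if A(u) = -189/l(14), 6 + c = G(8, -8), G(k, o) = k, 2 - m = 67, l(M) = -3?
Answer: 4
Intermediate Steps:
m = -65 (m = 2 - 1*67 = 2 - 67 = -65)
c = 2 (c = -6 + 8 = 2)
n(S) = 65 + S (n(S) = S - 1*(-65) = S + 65 = 65 + S)
A(u) = 63 (A(u) = -189/(-3) = -189*(-⅓) = 63)
n(c) - A(99/146) = (65 + 2) - 1*63 = 67 - 63 = 4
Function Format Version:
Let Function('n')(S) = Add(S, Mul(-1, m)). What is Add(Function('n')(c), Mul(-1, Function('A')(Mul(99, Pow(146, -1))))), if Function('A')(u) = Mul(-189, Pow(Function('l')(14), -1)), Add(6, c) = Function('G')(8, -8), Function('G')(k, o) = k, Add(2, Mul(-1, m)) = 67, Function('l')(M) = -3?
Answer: 4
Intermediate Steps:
m = -65 (m = Add(2, Mul(-1, 67)) = Add(2, -67) = -65)
c = 2 (c = Add(-6, 8) = 2)
Function('n')(S) = Add(65, S) (Function('n')(S) = Add(S, Mul(-1, -65)) = Add(S, 65) = Add(65, S))
Function('A')(u) = 63 (Function('A')(u) = Mul(-189, Pow(-3, -1)) = Mul(-189, Rational(-1, 3)) = 63)
Add(Function('n')(c), Mul(-1, Function('A')(Mul(99, Pow(146, -1))))) = Add(Add(65, 2), Mul(-1, 63)) = Add(67, -63) = 4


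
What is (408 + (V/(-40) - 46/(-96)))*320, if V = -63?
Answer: 393652/3 ≈ 1.3122e+5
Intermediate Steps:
(408 + (V/(-40) - 46/(-96)))*320 = (408 + (-63/(-40) - 46/(-96)))*320 = (408 + (-63*(-1/40) - 46*(-1/96)))*320 = (408 + (63/40 + 23/48))*320 = (408 + 493/240)*320 = (98413/240)*320 = 393652/3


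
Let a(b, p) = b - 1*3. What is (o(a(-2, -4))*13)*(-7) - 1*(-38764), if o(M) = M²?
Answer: 36489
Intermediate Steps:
a(b, p) = -3 + b (a(b, p) = b - 3 = -3 + b)
(o(a(-2, -4))*13)*(-7) - 1*(-38764) = ((-3 - 2)²*13)*(-7) - 1*(-38764) = ((-5)²*13)*(-7) + 38764 = (25*13)*(-7) + 38764 = 325*(-7) + 38764 = -2275 + 38764 = 36489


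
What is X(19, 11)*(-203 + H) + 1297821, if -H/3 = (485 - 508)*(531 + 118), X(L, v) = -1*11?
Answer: 807463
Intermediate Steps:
X(L, v) = -11
H = 44781 (H = -3*(485 - 508)*(531 + 118) = -(-69)*649 = -3*(-14927) = 44781)
X(19, 11)*(-203 + H) + 1297821 = -11*(-203 + 44781) + 1297821 = -11*44578 + 1297821 = -490358 + 1297821 = 807463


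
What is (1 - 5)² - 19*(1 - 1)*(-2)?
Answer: 16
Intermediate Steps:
(1 - 5)² - 19*(1 - 1)*(-2) = (-4)² - 0*(-2) = 16 - 19*0 = 16 + 0 = 16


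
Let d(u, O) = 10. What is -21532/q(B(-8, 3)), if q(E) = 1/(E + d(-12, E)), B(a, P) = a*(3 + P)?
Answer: 818216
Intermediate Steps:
q(E) = 1/(10 + E) (q(E) = 1/(E + 10) = 1/(10 + E))
-21532/q(B(-8, 3)) = -(215320 - 172256*(3 + 3)) = -21532/(1/(10 - 8*6)) = -21532/(1/(10 - 48)) = -21532/(1/(-38)) = -21532/(-1/38) = -21532*(-38) = 818216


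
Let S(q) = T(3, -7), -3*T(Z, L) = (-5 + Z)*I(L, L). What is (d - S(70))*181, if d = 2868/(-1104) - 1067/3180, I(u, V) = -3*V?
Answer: -112084793/36570 ≈ -3064.9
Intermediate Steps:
T(Z, L) = L*(-5 + Z) (T(Z, L) = -(-5 + Z)*(-3*L)/3 = -(-1)*L*(-5 + Z) = L*(-5 + Z))
S(q) = 14 (S(q) = -7*(-5 + 3) = -7*(-2) = 14)
d = -107273/36570 (d = 2868*(-1/1104) - 1067*1/3180 = -239/92 - 1067/3180 = -107273/36570 ≈ -2.9334)
(d - S(70))*181 = (-107273/36570 - 1*14)*181 = (-107273/36570 - 14)*181 = -619253/36570*181 = -112084793/36570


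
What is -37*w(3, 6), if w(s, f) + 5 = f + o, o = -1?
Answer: 0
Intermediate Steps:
w(s, f) = -6 + f (w(s, f) = -5 + (f - 1) = -5 + (-1 + f) = -6 + f)
-37*w(3, 6) = -37*(-6 + 6) = -37*0 = 0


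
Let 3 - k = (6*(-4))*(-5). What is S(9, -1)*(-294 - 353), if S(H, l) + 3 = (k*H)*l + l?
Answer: -678703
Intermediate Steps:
k = -117 (k = 3 - 6*(-4)*(-5) = 3 - (-24)*(-5) = 3 - 1*120 = 3 - 120 = -117)
S(H, l) = -3 + l - 117*H*l (S(H, l) = -3 + ((-117*H)*l + l) = -3 + (-117*H*l + l) = -3 + (l - 117*H*l) = -3 + l - 117*H*l)
S(9, -1)*(-294 - 353) = (-3 - 1 - 117*9*(-1))*(-294 - 353) = (-3 - 1 + 1053)*(-647) = 1049*(-647) = -678703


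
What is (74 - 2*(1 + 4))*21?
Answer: 1344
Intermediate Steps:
(74 - 2*(1 + 4))*21 = (74 - 2*5)*21 = (74 - 10)*21 = 64*21 = 1344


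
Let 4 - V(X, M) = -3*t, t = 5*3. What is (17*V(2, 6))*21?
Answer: 17493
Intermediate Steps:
t = 15
V(X, M) = 49 (V(X, M) = 4 - (-3)*15 = 4 - 1*(-45) = 4 + 45 = 49)
(17*V(2, 6))*21 = (17*49)*21 = 833*21 = 17493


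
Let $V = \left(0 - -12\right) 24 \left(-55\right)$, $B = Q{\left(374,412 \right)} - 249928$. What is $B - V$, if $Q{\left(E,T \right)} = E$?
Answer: $-233714$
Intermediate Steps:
$B = -249554$ ($B = 374 - 249928 = -249554$)
$V = -15840$ ($V = \left(0 + 12\right) 24 \left(-55\right) = 12 \cdot 24 \left(-55\right) = 288 \left(-55\right) = -15840$)
$B - V = -249554 - -15840 = -249554 + 15840 = -233714$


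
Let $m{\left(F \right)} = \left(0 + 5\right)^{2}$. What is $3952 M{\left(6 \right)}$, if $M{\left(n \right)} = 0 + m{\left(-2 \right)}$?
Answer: $98800$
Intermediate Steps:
$m{\left(F \right)} = 25$ ($m{\left(F \right)} = 5^{2} = 25$)
$M{\left(n \right)} = 25$ ($M{\left(n \right)} = 0 + 25 = 25$)
$3952 M{\left(6 \right)} = 3952 \cdot 25 = 98800$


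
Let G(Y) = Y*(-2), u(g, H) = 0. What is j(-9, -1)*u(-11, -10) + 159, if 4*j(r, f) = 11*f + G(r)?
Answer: 159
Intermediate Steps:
G(Y) = -2*Y
j(r, f) = -r/2 + 11*f/4 (j(r, f) = (11*f - 2*r)/4 = (-2*r + 11*f)/4 = -r/2 + 11*f/4)
j(-9, -1)*u(-11, -10) + 159 = (-½*(-9) + (11/4)*(-1))*0 + 159 = (9/2 - 11/4)*0 + 159 = (7/4)*0 + 159 = 0 + 159 = 159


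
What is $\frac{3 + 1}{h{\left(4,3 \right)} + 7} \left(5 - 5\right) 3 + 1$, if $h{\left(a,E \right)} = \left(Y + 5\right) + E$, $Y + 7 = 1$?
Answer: $1$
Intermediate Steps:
$Y = -6$ ($Y = -7 + 1 = -6$)
$h{\left(a,E \right)} = -1 + E$ ($h{\left(a,E \right)} = \left(-6 + 5\right) + E = -1 + E$)
$\frac{3 + 1}{h{\left(4,3 \right)} + 7} \left(5 - 5\right) 3 + 1 = \frac{3 + 1}{\left(-1 + 3\right) + 7} \left(5 - 5\right) 3 + 1 = \frac{4}{2 + 7} \cdot 0 \cdot 3 + 1 = \frac{4}{9} \cdot 0 + 1 = 0 + 1 = 1$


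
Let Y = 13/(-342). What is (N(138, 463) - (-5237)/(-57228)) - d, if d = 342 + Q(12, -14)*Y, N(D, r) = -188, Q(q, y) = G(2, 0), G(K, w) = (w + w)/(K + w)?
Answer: -30336077/57228 ≈ -530.09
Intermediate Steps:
G(K, w) = 2*w/(K + w) (G(K, w) = (2*w)/(K + w) = 2*w/(K + w))
Q(q, y) = 0 (Q(q, y) = 2*0/(2 + 0) = 2*0/2 = 2*0*(½) = 0)
Y = -13/342 (Y = 13*(-1/342) = -13/342 ≈ -0.038012)
d = 342 (d = 342 + 0*(-13/342) = 342 + 0 = 342)
(N(138, 463) - (-5237)/(-57228)) - d = (-188 - (-5237)/(-57228)) - 1*342 = (-188 - (-5237)*(-1)/57228) - 342 = (-188 - 1*5237/57228) - 342 = (-188 - 5237/57228) - 342 = -10764101/57228 - 342 = -30336077/57228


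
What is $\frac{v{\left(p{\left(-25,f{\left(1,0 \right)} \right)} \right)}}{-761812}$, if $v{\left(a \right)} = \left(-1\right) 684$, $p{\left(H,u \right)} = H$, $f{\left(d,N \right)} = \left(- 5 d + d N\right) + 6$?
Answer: $\frac{171}{190453} \approx 0.00089786$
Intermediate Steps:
$f{\left(d,N \right)} = 6 - 5 d + N d$ ($f{\left(d,N \right)} = \left(- 5 d + N d\right) + 6 = 6 - 5 d + N d$)
$v{\left(a \right)} = -684$
$\frac{v{\left(p{\left(-25,f{\left(1,0 \right)} \right)} \right)}}{-761812} = - \frac{684}{-761812} = \left(-684\right) \left(- \frac{1}{761812}\right) = \frac{171}{190453}$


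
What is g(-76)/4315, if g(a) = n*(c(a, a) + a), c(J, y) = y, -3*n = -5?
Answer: -152/2589 ≈ -0.058710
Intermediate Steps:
n = 5/3 (n = -⅓*(-5) = 5/3 ≈ 1.6667)
g(a) = 10*a/3 (g(a) = 5*(a + a)/3 = 5*(2*a)/3 = 10*a/3)
g(-76)/4315 = ((10/3)*(-76))/4315 = -760/3*1/4315 = -152/2589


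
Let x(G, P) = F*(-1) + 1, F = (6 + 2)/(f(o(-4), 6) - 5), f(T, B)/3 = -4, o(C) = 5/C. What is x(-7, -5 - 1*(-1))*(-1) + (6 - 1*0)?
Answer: 77/17 ≈ 4.5294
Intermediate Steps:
f(T, B) = -12 (f(T, B) = 3*(-4) = -12)
F = -8/17 (F = (6 + 2)/(-12 - 5) = 8/(-17) = 8*(-1/17) = -8/17 ≈ -0.47059)
x(G, P) = 25/17 (x(G, P) = -8/17*(-1) + 1 = 8/17 + 1 = 25/17)
x(-7, -5 - 1*(-1))*(-1) + (6 - 1*0) = (25/17)*(-1) + (6 - 1*0) = -25/17 + (6 + 0) = -25/17 + 6 = 77/17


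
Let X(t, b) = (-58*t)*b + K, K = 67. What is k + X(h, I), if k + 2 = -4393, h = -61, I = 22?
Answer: 73508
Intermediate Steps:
k = -4395 (k = -2 - 4393 = -4395)
X(t, b) = 67 - 58*b*t (X(t, b) = (-58*t)*b + 67 = -58*b*t + 67 = 67 - 58*b*t)
k + X(h, I) = -4395 + (67 - 58*22*(-61)) = -4395 + (67 + 77836) = -4395 + 77903 = 73508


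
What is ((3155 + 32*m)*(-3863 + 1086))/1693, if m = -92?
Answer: -585947/1693 ≈ -346.10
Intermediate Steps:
((3155 + 32*m)*(-3863 + 1086))/1693 = ((3155 + 32*(-92))*(-3863 + 1086))/1693 = ((3155 - 2944)*(-2777))*(1/1693) = (211*(-2777))*(1/1693) = -585947*1/1693 = -585947/1693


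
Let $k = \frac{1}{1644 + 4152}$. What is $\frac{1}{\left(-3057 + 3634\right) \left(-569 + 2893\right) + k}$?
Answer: $\frac{5796}{7772134609} \approx 7.4574 \cdot 10^{-7}$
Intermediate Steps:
$k = \frac{1}{5796} \approx 0.00017253$
$\frac{1}{\left(-3057 + 3634\right) \left(-569 + 2893\right) + k} = \frac{1}{\left(-3057 + 3634\right) \left(-569 + 2893\right) + \frac{1}{5796}} = \frac{1}{577 \cdot 2324 + \frac{1}{5796}} = \frac{1}{1340948 + \frac{1}{5796}} = \frac{1}{\frac{7772134609}{5796}} = \frac{5796}{7772134609}$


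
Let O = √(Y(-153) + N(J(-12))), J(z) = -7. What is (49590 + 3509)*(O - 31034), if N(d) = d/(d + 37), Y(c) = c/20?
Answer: -1647874366 + 53099*I*√7095/30 ≈ -1.6479e+9 + 1.4909e+5*I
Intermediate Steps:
Y(c) = c/20 (Y(c) = c*(1/20) = c/20)
N(d) = d/(37 + d)
O = I*√7095/30 (O = √((1/20)*(-153) - 7/(37 - 7)) = √(-153/20 - 7/30) = √(-473/60) = I*√7095/30 ≈ 2.8077*I)
(49590 + 3509)*(O - 31034) = (49590 + 3509)*(I*√7095/30 - 31034) = 53099*(-31034 + I*√7095/30) = -1647874366 + 53099*I*√7095/30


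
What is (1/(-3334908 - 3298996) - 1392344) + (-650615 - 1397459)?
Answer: -22823402731873/6633904 ≈ -3.4404e+6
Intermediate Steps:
(1/(-3334908 - 3298996) - 1392344) + (-650615 - 1397459) = (1/(-6633904) - 1392344) - 2048074 = (-1/6633904 - 1392344) - 2048074 = -9236676430977/6633904 - 2048074 = -22823402731873/6633904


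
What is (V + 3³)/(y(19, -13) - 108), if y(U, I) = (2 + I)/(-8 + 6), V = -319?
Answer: 584/205 ≈ 2.8488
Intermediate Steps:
y(U, I) = -1 - I/2 (y(U, I) = (2 + I)/(-2) = (2 + I)*(-½) = -1 - I/2)
(V + 3³)/(y(19, -13) - 108) = (-319 + 3³)/((-1 - ½*(-13)) - 108) = (-319 + 27)/((-1 + 13/2) - 108) = -292/(11/2 - 108) = -292/(-205/2) = -292*(-2/205) = 584/205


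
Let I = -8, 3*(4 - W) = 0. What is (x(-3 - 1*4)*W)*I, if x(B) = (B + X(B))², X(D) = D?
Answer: -6272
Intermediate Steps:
W = 4 (W = 4 - ⅓*0 = 4 + 0 = 4)
x(B) = 4*B² (x(B) = (B + B)² = (2*B)² = 4*B²)
(x(-3 - 1*4)*W)*I = ((4*(-3 - 1*4)²)*4)*(-8) = ((4*(-3 - 4)²)*4)*(-8) = ((4*(-7)²)*4)*(-8) = ((4*49)*4)*(-8) = (196*4)*(-8) = 784*(-8) = -6272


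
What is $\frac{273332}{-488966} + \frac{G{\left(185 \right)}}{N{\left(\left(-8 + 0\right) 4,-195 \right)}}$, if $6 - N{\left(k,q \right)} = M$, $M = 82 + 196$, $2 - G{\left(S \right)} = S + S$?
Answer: $\frac{3299787}{4156211} \approx 0.79394$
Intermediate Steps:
$G{\left(S \right)} = 2 - 2 S$ ($G{\left(S \right)} = 2 - \left(S + S\right) = 2 - 2 S$)
$M = 278$
$N{\left(k,q \right)} = -272$ ($N{\left(k,q \right)} = 6 - 278 = -272$)
$\frac{273332}{-488966} + \frac{G{\left(185 \right)}}{N{\left(\left(-8 + 0\right) 4,-195 \right)}} = \frac{273332}{-488966} + \frac{2 - 370}{-272} = 273332 \left(- \frac{1}{488966}\right) + \left(2 - 370\right) \left(- \frac{1}{272}\right) = - \frac{136666}{244483} - - \frac{23}{17} = - \frac{136666}{244483} + \frac{23}{17} = \frac{3299787}{4156211}$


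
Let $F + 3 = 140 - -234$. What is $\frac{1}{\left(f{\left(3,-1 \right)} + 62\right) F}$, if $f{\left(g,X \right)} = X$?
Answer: $\frac{1}{22631} \approx 4.4187 \cdot 10^{-5}$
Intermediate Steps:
$F = 371$ ($F = -3 + \left(140 - -234\right) = -3 + \left(140 + 234\right) = -3 + 374 = 371$)
$\frac{1}{\left(f{\left(3,-1 \right)} + 62\right) F} = \frac{1}{\left(-1 + 62\right) 371} = \frac{1}{61 \cdot 371} = \frac{1}{22631}$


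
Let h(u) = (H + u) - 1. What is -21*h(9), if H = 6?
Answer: -294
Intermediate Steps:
h(u) = 5 + u (h(u) = (6 + u) - 1 = 5 + u)
-21*h(9) = -21*(5 + 9) = -21*14 = -294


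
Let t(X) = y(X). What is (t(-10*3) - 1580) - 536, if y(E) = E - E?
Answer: -2116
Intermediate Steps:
y(E) = 0
t(X) = 0
(t(-10*3) - 1580) - 536 = (0 - 1580) - 536 = -1580 - 536 = -2116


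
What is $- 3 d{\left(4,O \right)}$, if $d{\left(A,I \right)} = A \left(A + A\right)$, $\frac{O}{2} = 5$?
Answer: $-96$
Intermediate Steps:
$O = 10$ ($O = 2 \cdot 5 = 10$)
$d{\left(A,I \right)} = 2 A^{2}$ ($d{\left(A,I \right)} = A 2 A = 2 A^{2}$)
$- 3 d{\left(4,O \right)} = - 3 \cdot 2 \cdot 4^{2} = - 3 \cdot 2 \cdot 16 = \left(-3\right) 32 = -96$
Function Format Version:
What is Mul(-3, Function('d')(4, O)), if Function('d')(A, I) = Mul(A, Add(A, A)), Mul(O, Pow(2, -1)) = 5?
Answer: -96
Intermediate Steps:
O = 10 (O = Mul(2, 5) = 10)
Function('d')(A, I) = Mul(2, Pow(A, 2)) (Function('d')(A, I) = Mul(A, Mul(2, A)) = Mul(2, Pow(A, 2)))
Mul(-3, Function('d')(4, O)) = Mul(-3, Mul(2, Pow(4, 2))) = Mul(-3, Mul(2, 16)) = Mul(-3, 32) = -96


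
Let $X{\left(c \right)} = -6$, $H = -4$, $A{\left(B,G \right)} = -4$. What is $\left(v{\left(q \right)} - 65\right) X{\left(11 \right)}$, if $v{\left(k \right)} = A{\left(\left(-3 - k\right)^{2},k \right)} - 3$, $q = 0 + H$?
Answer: $432$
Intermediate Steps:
$q = -4$ ($q = 0 - 4 = -4$)
$v{\left(k \right)} = -7$ ($v{\left(k \right)} = -4 - 3 = -7$)
$\left(v{\left(q \right)} - 65\right) X{\left(11 \right)} = \left(-7 - 65\right) \left(-6\right) = \left(-72\right) \left(-6\right) = 432$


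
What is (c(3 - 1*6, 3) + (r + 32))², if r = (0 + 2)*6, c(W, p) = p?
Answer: 2209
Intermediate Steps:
r = 12 (r = 2*6 = 12)
(c(3 - 1*6, 3) + (r + 32))² = (3 + (12 + 32))² = (3 + 44)² = 47² = 2209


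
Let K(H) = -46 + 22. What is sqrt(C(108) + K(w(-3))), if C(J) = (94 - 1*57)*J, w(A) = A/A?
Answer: 2*sqrt(993) ≈ 63.024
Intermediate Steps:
w(A) = 1
K(H) = -24
C(J) = 37*J (C(J) = (94 - 57)*J = 37*J)
sqrt(C(108) + K(w(-3))) = sqrt(37*108 - 24) = sqrt(3996 - 24) = sqrt(3972) = 2*sqrt(993)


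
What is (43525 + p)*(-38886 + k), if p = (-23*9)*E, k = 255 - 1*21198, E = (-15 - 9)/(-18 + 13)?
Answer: -12723055653/5 ≈ -2.5446e+9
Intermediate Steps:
E = 24/5 (E = -24/(-5) = -24*(-⅕) = 24/5 ≈ 4.8000)
k = -20943 (k = 255 - 21198 = -20943)
p = -4968/5 (p = -23*9*(24/5) = -207*24/5 = -4968/5 ≈ -993.60)
(43525 + p)*(-38886 + k) = (43525 - 4968/5)*(-38886 - 20943) = (212657/5)*(-59829) = -12723055653/5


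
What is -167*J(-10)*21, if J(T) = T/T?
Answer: -3507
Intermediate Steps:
J(T) = 1
-167*J(-10)*21 = -167*1*21 = -167*21 = -3507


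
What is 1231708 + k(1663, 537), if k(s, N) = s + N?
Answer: 1233908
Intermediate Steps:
k(s, N) = N + s
1231708 + k(1663, 537) = 1231708 + (537 + 1663) = 1231708 + 2200 = 1233908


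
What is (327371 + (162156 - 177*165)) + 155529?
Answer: 615851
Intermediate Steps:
(327371 + (162156 - 177*165)) + 155529 = (327371 + (162156 - 29205)) + 155529 = (327371 + 132951) + 155529 = 460322 + 155529 = 615851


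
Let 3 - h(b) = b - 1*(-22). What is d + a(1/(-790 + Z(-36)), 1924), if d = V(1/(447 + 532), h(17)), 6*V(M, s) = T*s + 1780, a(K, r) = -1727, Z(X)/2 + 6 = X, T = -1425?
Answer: 21359/3 ≈ 7119.7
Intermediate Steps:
Z(X) = -12 + 2*X
h(b) = -19 - b (h(b) = 3 - (b - 1*(-22)) = 3 - (b + 22) = 3 - (22 + b) = 3 + (-22 - b) = -19 - b)
V(M, s) = 890/3 - 475*s/2 (V(M, s) = (-1425*s + 1780)/6 = (1780 - 1425*s)/6 = 890/3 - 475*s/2)
d = 26540/3 (d = 890/3 - 475*(-19 - 1*17)/2 = 890/3 - 475*(-19 - 17)/2 = 890/3 - 475/2*(-36) = 890/3 + 8550 = 26540/3 ≈ 8846.7)
d + a(1/(-790 + Z(-36)), 1924) = 26540/3 - 1727 = 21359/3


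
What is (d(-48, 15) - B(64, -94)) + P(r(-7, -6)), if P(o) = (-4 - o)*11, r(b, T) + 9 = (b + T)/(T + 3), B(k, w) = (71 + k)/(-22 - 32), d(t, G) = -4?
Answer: 35/6 ≈ 5.8333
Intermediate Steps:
B(k, w) = -71/54 - k/54 (B(k, w) = (71 + k)/(-54) = (71 + k)*(-1/54) = -71/54 - k/54)
r(b, T) = -9 + (T + b)/(3 + T) (r(b, T) = -9 + (b + T)/(T + 3) = -9 + (T + b)/(3 + T))
P(o) = -44 - 11*o
(d(-48, 15) - B(64, -94)) + P(r(-7, -6)) = (-4 - (-71/54 - 1/54*64)) + (-44 - 11*(-27 - 7 - 8*(-6))/(3 - 6)) = (-4 - (-71/54 - 32/27)) + (-44 - 11*(-27 - 7 + 48)/(-3)) = (-4 - 1*(-5/2)) + (-44 - (-11)*14/3) = (-4 + 5/2) + (-44 - 11*(-14/3)) = -3/2 + (-44 + 154/3) = -3/2 + 22/3 = 35/6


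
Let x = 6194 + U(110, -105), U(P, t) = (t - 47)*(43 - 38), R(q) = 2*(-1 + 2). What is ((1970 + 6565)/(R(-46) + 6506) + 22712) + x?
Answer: 183182703/6508 ≈ 28147.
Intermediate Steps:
R(q) = 2 (R(q) = 2*1 = 2)
U(P, t) = -235 + 5*t (U(P, t) = (-47 + t)*5 = -235 + 5*t)
x = 5434 (x = 6194 + (-235 + 5*(-105)) = 6194 + (-235 - 525) = 6194 - 760 = 5434)
((1970 + 6565)/(R(-46) + 6506) + 22712) + x = ((1970 + 6565)/(2 + 6506) + 22712) + 5434 = (8535/6508 + 22712) + 5434 = 147818231/6508 + 5434 = 183182703/6508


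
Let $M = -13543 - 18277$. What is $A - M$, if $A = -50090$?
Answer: $-18270$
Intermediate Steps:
$M = -31820$
$A - M = -50090 - -31820 = -50090 + 31820 = -18270$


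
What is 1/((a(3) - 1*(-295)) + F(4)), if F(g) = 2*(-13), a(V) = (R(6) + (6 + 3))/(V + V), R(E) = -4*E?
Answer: 2/533 ≈ 0.0037523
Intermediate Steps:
a(V) = -15/(2*V) (a(V) = (-4*6 + (6 + 3))/(V + V) = (-24 + 9)/((2*V)) = -15/(2*V))
F(g) = -26
1/((a(3) - 1*(-295)) + F(4)) = 1/((-15/2/3 - 1*(-295)) - 26) = 1/((-15/2*⅓ + 295) - 26) = 1/((-5/2 + 295) - 26) = 1/(585/2 - 26) = 1/(533/2) = 2/533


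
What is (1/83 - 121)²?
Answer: 100841764/6889 ≈ 14638.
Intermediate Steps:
(1/83 - 121)² = (-10042/83)² = 100841764/6889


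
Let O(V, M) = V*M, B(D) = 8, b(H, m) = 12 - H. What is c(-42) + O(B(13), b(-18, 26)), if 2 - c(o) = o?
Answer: 284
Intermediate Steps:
c(o) = 2 - o
O(V, M) = M*V
c(-42) + O(B(13), b(-18, 26)) = (2 - 1*(-42)) + (12 - 1*(-18))*8 = (2 + 42) + (12 + 18)*8 = 44 + 30*8 = 44 + 240 = 284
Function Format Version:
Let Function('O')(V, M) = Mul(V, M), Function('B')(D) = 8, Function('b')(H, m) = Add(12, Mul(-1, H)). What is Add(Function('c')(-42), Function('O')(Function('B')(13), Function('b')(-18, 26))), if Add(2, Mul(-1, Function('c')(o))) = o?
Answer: 284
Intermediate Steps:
Function('c')(o) = Add(2, Mul(-1, o))
Function('O')(V, M) = Mul(M, V)
Add(Function('c')(-42), Function('O')(Function('B')(13), Function('b')(-18, 26))) = Add(Add(2, Mul(-1, -42)), Mul(Add(12, Mul(-1, -18)), 8)) = Add(Add(2, 42), Mul(Add(12, 18), 8)) = Add(44, Mul(30, 8)) = Add(44, 240) = 284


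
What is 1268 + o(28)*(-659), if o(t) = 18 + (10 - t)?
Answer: 1268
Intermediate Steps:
o(t) = 28 - t
1268 + o(28)*(-659) = 1268 + (28 - 1*28)*(-659) = 1268 + (28 - 28)*(-659) = 1268 + 0*(-659) = 1268 + 0 = 1268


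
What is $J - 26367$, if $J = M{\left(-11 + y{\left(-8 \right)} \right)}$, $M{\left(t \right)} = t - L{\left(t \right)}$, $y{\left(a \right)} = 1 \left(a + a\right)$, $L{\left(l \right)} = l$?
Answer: $-26367$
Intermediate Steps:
$y{\left(a \right)} = 2 a$ ($y{\left(a \right)} = 1 \cdot 2 a = 2 a$)
$M{\left(t \right)} = 0$ ($M{\left(t \right)} = t - t = 0$)
$J = 0$
$J - 26367 = 0 - 26367 = -26367$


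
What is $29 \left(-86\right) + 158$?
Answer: $-2336$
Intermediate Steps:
$29 \left(-86\right) + 158 = -2494 + 158 = -2336$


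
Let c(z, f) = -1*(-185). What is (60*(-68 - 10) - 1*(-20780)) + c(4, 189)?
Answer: 16285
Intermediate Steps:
c(z, f) = 185
(60*(-68 - 10) - 1*(-20780)) + c(4, 189) = (60*(-68 - 10) - 1*(-20780)) + 185 = (60*(-78) + 20780) + 185 = (-4680 + 20780) + 185 = 16100 + 185 = 16285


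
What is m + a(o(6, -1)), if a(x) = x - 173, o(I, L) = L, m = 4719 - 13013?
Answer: -8468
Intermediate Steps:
m = -8294
a(x) = -173 + x
m + a(o(6, -1)) = -8294 + (-173 - 1) = -8294 - 174 = -8468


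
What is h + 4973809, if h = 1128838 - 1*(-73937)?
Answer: 6176584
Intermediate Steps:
h = 1202775 (h = 1128838 + 73937 = 1202775)
h + 4973809 = 1202775 + 4973809 = 6176584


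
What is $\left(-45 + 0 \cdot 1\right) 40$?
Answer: $-1800$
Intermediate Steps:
$\left(-45 + 0 \cdot 1\right) 40 = \left(-45 + 0\right) 40 = \left(-45\right) 40 = -1800$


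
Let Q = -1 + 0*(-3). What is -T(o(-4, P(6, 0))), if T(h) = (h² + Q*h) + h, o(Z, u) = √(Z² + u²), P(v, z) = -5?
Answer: -41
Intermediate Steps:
Q = -1 (Q = -1 + 0 = -1)
T(h) = h² (T(h) = (h² - h) + h = h²)
-T(o(-4, P(6, 0))) = -(√((-4)² + (-5)²))² = -(√(16 + 25))² = -(√41)² = -1*41 = -41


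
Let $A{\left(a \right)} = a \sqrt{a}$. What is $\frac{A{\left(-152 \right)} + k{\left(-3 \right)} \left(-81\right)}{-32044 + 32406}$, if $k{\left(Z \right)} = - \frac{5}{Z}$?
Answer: $- \frac{135}{362} - \frac{152 i \sqrt{38}}{181} \approx -0.37293 - 5.1767 i$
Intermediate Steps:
$A{\left(a \right)} = a^{\frac{3}{2}}$
$\frac{A{\left(-152 \right)} + k{\left(-3 \right)} \left(-81\right)}{-32044 + 32406} = \frac{\left(-152\right)^{\frac{3}{2}} + - \frac{5}{-3} \left(-81\right)}{-32044 + 32406} = \frac{- 304 i \sqrt{38} + \left(-5\right) \left(- \frac{1}{3}\right) \left(-81\right)}{362} = \left(- 304 i \sqrt{38} + \frac{5}{3} \left(-81\right)\right) \frac{1}{362} = \left(- 304 i \sqrt{38} - 135\right) \frac{1}{362} = \left(-135 - 304 i \sqrt{38}\right) \frac{1}{362} = - \frac{135}{362} - \frac{152 i \sqrt{38}}{181}$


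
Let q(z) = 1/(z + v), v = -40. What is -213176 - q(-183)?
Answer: -47538247/223 ≈ -2.1318e+5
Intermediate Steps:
q(z) = 1/(-40 + z) (q(z) = 1/(z - 40) = 1/(-40 + z))
-213176 - q(-183) = -213176 - 1/(-40 - 183) = -213176 - 1/(-223) = -213176 - 1*(-1/223) = -213176 + 1/223 = -47538247/223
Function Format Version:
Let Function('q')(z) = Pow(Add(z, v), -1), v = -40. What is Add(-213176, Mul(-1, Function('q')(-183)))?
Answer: Rational(-47538247, 223) ≈ -2.1318e+5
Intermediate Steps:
Function('q')(z) = Pow(Add(-40, z), -1) (Function('q')(z) = Pow(Add(z, -40), -1) = Pow(Add(-40, z), -1))
Add(-213176, Mul(-1, Function('q')(-183))) = Add(-213176, Mul(-1, Pow(Add(-40, -183), -1))) = Add(-213176, Mul(-1, Pow(-223, -1))) = Add(-213176, Mul(-1, Rational(-1, 223))) = Add(-213176, Rational(1, 223)) = Rational(-47538247, 223)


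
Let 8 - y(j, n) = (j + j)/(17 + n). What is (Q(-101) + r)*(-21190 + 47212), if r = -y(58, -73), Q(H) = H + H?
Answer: -38629659/7 ≈ -5.5185e+6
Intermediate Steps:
y(j, n) = 8 - 2*j/(17 + n) (y(j, n) = 8 - (j + j)/(17 + n) = 8 - 2*j/(17 + n))
Q(H) = 2*H
r = -141/14 (r = -2*(68 - 1*58 + 4*(-73))/(17 - 73) = -2*(68 - 58 - 292)/(-56) = -2*(-1)*(-282)/56 = -1*141/14 = -141/14 ≈ -10.071)
(Q(-101) + r)*(-21190 + 47212) = (2*(-101) - 141/14)*(-21190 + 47212) = (-202 - 141/14)*26022 = -2969/14*26022 = -38629659/7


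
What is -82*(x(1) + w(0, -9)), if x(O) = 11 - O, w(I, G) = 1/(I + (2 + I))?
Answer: -861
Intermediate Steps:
w(I, G) = 1/(2 + 2*I)
-82*(x(1) + w(0, -9)) = -82*((11 - 1*1) + 1/(2*(1 + 0))) = -82*((11 - 1) + (½)/1) = -82*(10 + (½)*1) = -82*(10 + ½) = -82*21/2 = -861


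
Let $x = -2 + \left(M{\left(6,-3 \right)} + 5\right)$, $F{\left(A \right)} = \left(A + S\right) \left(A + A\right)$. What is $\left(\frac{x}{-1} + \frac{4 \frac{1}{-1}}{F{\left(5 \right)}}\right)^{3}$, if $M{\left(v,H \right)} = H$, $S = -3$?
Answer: $- \frac{1}{125} \approx -0.008$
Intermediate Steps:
$F{\left(A \right)} = 2 A \left(-3 + A\right)$ ($F{\left(A \right)} = \left(A - 3\right) \left(A + A\right) = \left(-3 + A\right) 2 A = 2 A \left(-3 + A\right)$)
$x = 0$ ($x = -2 + \left(-3 + 5\right) = -2 + 2 = 0$)
$\left(\frac{x}{-1} + \frac{4 \frac{1}{-1}}{F{\left(5 \right)}}\right)^{3} = \left(\frac{0}{-1} + \frac{4 \frac{1}{-1}}{2 \cdot 5 \left(-3 + 5\right)}\right)^{3} = \left(0 \left(-1\right) + \frac{4 \left(-1\right)}{2 \cdot 5 \cdot 2}\right)^{3} = \left(0 - \frac{4}{20}\right)^{3} = \left(0 - \frac{1}{5}\right)^{3} = \left(- \frac{1}{5}\right)^{3} = - \frac{1}{125}$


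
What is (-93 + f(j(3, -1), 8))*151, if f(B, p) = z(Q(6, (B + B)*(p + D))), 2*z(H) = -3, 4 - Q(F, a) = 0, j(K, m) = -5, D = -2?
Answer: -28539/2 ≈ -14270.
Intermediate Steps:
Q(F, a) = 4 (Q(F, a) = 4 - 1*0 = 4 + 0 = 4)
z(H) = -3/2 (z(H) = (½)*(-3) = -3/2)
f(B, p) = -3/2
(-93 + f(j(3, -1), 8))*151 = (-93 - 3/2)*151 = -189/2*151 = -28539/2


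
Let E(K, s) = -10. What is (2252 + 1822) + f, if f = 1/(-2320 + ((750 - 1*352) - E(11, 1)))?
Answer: 7789487/1912 ≈ 4074.0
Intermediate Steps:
f = -1/1912 (f = 1/(-2320 + ((750 - 1*352) - 1*(-10))) = 1/(-2320 + ((750 - 352) + 10)) = 1/(-2320 + (398 + 10)) = 1/(-2320 + 408) = 1/(-1912) = -1/1912 ≈ -0.00052301)
(2252 + 1822) + f = (2252 + 1822) - 1/1912 = 4074 - 1/1912 = 7789487/1912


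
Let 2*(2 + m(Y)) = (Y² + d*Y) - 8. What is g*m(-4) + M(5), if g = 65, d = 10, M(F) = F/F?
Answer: -1169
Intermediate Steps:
M(F) = 1
m(Y) = -6 + Y²/2 + 5*Y (m(Y) = -2 + ((Y² + 10*Y) - 8)/2 = -2 + (-8 + Y² + 10*Y)/2 = -2 + (-4 + Y²/2 + 5*Y) = -6 + Y²/2 + 5*Y)
g*m(-4) + M(5) = 65*(-6 + (½)*(-4)² + 5*(-4)) + 1 = 65*(-6 + (½)*16 - 20) + 1 = 65*(-6 + 8 - 20) + 1 = 65*(-18) + 1 = -1170 + 1 = -1169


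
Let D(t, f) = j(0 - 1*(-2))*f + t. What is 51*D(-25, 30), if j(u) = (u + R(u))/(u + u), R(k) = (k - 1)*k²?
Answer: 1020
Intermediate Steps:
R(k) = k²*(-1 + k) (R(k) = (-1 + k)*k² = k²*(-1 + k))
j(u) = (u + u²*(-1 + u))/(2*u) (j(u) = (u + u²*(-1 + u))/(u + u) = (u + u²*(-1 + u))/((2*u)) = (u + u²*(-1 + u))*(1/(2*u)) = (u + u²*(-1 + u))/(2*u))
D(t, f) = t + 3*f/2 (D(t, f) = (½ + (0 - 1*(-2))²/2 - (0 - 1*(-2))/2)*f + t = (½ + (0 + 2)²/2 - (0 + 2)/2)*f + t = (½ + (½)*2² - ½*2)*f + t = (½ + (½)*4 - 1)*f + t = (½ + 2 - 1)*f + t = 3*f/2 + t = t + 3*f/2)
51*D(-25, 30) = 51*(-25 + (3/2)*30) = 51*(-25 + 45) = 51*20 = 1020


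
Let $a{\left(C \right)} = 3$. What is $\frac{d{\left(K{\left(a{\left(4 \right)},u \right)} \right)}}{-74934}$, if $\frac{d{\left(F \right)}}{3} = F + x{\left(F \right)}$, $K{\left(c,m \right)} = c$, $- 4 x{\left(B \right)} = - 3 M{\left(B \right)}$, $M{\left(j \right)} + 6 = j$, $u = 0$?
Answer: $- \frac{1}{33304} \approx -3.0026 \cdot 10^{-5}$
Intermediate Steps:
$M{\left(j \right)} = -6 + j$
$x{\left(B \right)} = - \frac{9}{2} + \frac{3 B}{4}$ ($x{\left(B \right)} = - \frac{\left(-3\right) \left(-6 + B\right)}{4} = - \frac{18 - 3 B}{4} = - \frac{9}{2} + \frac{3 B}{4}$)
$d{\left(F \right)} = - \frac{27}{2} + \frac{21 F}{4}$ ($d{\left(F \right)} = 3 \left(F + \left(- \frac{9}{2} + \frac{3 F}{4}\right)\right) = 3 \left(- \frac{9}{2} + \frac{7 F}{4}\right) = - \frac{27}{2} + \frac{21 F}{4}$)
$\frac{d{\left(K{\left(a{\left(4 \right)},u \right)} \right)}}{-74934} = \frac{- \frac{27}{2} + \frac{21}{4} \cdot 3}{-74934} = \left(- \frac{27}{2} + \frac{63}{4}\right) \left(- \frac{1}{74934}\right) = \frac{9}{4} \left(- \frac{1}{74934}\right) = - \frac{1}{33304}$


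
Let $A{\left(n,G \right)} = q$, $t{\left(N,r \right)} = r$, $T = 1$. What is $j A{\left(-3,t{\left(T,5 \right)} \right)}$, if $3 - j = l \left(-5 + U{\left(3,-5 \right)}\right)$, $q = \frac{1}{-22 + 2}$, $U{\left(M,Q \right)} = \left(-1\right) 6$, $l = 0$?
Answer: $- \frac{3}{20} \approx -0.15$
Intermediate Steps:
$U{\left(M,Q \right)} = -6$
$q = - \frac{1}{20}$ ($q = \frac{1}{-20} = - \frac{1}{20} \approx -0.05$)
$j = 3$ ($j = 3 - 0 \left(-5 - 6\right) = 3 - 0 \left(-11\right) = 3 - 0 = 3 + 0 = 3$)
$A{\left(n,G \right)} = - \frac{1}{20}$
$j A{\left(-3,t{\left(T,5 \right)} \right)} = 3 \left(- \frac{1}{20}\right) = - \frac{3}{20}$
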